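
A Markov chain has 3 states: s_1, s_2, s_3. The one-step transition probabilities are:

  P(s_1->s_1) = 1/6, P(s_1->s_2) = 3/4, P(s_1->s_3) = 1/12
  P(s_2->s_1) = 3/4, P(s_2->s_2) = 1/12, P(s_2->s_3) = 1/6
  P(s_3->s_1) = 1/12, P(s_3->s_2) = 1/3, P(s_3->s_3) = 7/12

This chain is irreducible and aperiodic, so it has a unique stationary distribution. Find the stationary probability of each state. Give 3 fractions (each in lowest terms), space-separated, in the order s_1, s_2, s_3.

Answer: 47/125 49/125 29/125

Derivation:
The stationary distribution satisfies pi = pi * P, i.e.:
  pi_s_1 = 1/6*pi_s_1 + 3/4*pi_s_2 + 1/12*pi_s_3
  pi_s_2 = 3/4*pi_s_1 + 1/12*pi_s_2 + 1/3*pi_s_3
  pi_s_3 = 1/12*pi_s_1 + 1/6*pi_s_2 + 7/12*pi_s_3
with normalization: pi_s_1 + pi_s_2 + pi_s_3 = 1.

Using the first 2 balance equations plus normalization, the linear system A*pi = b is:
  [-5/6, 3/4, 1/12] . pi = 0
  [3/4, -11/12, 1/3] . pi = 0
  [1, 1, 1] . pi = 1

Solving yields:
  pi_s_1 = 47/125
  pi_s_2 = 49/125
  pi_s_3 = 29/125

Verification (pi * P):
  47/125*1/6 + 49/125*3/4 + 29/125*1/12 = 47/125 = pi_s_1  (ok)
  47/125*3/4 + 49/125*1/12 + 29/125*1/3 = 49/125 = pi_s_2  (ok)
  47/125*1/12 + 49/125*1/6 + 29/125*7/12 = 29/125 = pi_s_3  (ok)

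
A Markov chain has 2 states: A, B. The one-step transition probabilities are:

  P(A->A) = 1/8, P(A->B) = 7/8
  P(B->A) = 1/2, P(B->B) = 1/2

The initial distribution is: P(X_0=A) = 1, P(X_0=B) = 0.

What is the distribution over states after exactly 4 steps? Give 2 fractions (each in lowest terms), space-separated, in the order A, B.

Propagating the distribution step by step (d_{t+1} = d_t * P):
d_0 = (A=1, B=0)
  d_1[A] = 1*1/8 + 0*1/2 = 1/8
  d_1[B] = 1*7/8 + 0*1/2 = 7/8
d_1 = (A=1/8, B=7/8)
  d_2[A] = 1/8*1/8 + 7/8*1/2 = 29/64
  d_2[B] = 1/8*7/8 + 7/8*1/2 = 35/64
d_2 = (A=29/64, B=35/64)
  d_3[A] = 29/64*1/8 + 35/64*1/2 = 169/512
  d_3[B] = 29/64*7/8 + 35/64*1/2 = 343/512
d_3 = (A=169/512, B=343/512)
  d_4[A] = 169/512*1/8 + 343/512*1/2 = 1541/4096
  d_4[B] = 169/512*7/8 + 343/512*1/2 = 2555/4096
d_4 = (A=1541/4096, B=2555/4096)

Answer: 1541/4096 2555/4096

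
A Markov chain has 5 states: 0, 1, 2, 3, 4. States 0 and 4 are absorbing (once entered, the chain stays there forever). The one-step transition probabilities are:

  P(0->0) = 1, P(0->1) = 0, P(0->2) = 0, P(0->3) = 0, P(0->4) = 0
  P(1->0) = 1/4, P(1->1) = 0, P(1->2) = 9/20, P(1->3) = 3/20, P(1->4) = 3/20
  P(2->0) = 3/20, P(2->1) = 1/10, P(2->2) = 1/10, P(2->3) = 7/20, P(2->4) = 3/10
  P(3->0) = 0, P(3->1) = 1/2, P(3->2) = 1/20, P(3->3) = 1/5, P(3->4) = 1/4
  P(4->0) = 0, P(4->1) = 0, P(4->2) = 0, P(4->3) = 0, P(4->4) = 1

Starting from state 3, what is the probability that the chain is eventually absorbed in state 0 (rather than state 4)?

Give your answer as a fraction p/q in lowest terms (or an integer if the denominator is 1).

Answer: 310/1039

Derivation:
Let a_i = P(absorbed in 0 | start in state i).
Boundary conditions: a_0 = 1, a_4 = 0.
For each transient state i, a_i = sum_j P(i->j) * a_j:
  a_1 = 1/4*a_0 + 0*a_1 + 9/20*a_2 + 3/20*a_3 + 3/20*a_4
  a_2 = 3/20*a_0 + 1/10*a_1 + 1/10*a_2 + 7/20*a_3 + 3/10*a_4
  a_3 = 0*a_0 + 1/2*a_1 + 1/20*a_2 + 1/5*a_3 + 1/4*a_4

Substituting a_0 = 1 and a_4 = 0, rearrange to (I - Q) a = r where r[i] = P(i -> 0):
  [1, -9/20, -3/20] . (a_1, a_2, a_3) = 1/4
  [-1/10, 9/10, -7/20] . (a_1, a_2, a_3) = 3/20
  [-1/2, -1/20, 4/5] . (a_1, a_2, a_3) = 0

Solving yields:
  a_1 = 923/2078
  a_2 = 345/1039
  a_3 = 310/1039

Starting state is 3, so the absorption probability is a_3 = 310/1039.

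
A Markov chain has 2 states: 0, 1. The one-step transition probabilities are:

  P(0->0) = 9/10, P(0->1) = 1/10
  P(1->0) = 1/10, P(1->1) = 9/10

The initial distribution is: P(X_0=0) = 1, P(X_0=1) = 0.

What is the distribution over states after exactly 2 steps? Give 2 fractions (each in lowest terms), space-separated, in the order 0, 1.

Propagating the distribution step by step (d_{t+1} = d_t * P):
d_0 = (0=1, 1=0)
  d_1[0] = 1*9/10 + 0*1/10 = 9/10
  d_1[1] = 1*1/10 + 0*9/10 = 1/10
d_1 = (0=9/10, 1=1/10)
  d_2[0] = 9/10*9/10 + 1/10*1/10 = 41/50
  d_2[1] = 9/10*1/10 + 1/10*9/10 = 9/50
d_2 = (0=41/50, 1=9/50)

Answer: 41/50 9/50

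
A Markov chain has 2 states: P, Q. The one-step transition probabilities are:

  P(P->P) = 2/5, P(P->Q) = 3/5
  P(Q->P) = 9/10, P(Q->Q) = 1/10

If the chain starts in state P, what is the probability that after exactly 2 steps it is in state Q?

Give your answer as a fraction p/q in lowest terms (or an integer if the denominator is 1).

Computing P^2 by repeated multiplication:
P^1 =
  P: [2/5, 3/5]
  Q: [9/10, 1/10]
P^2 =
  P: [7/10, 3/10]
  Q: [9/20, 11/20]

(P^2)[P -> Q] = 3/10

Answer: 3/10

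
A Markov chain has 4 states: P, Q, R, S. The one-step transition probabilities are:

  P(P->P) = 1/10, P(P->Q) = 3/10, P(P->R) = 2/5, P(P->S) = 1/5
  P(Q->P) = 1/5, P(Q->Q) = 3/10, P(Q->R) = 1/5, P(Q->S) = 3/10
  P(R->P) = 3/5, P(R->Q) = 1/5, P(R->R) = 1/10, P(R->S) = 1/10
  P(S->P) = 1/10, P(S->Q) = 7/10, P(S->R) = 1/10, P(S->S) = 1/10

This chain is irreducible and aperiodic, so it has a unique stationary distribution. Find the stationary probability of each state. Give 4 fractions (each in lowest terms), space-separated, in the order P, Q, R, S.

Answer: 63/263 94/263 273/1315 257/1315

Derivation:
The stationary distribution satisfies pi = pi * P, i.e.:
  pi_P = 1/10*pi_P + 1/5*pi_Q + 3/5*pi_R + 1/10*pi_S
  pi_Q = 3/10*pi_P + 3/10*pi_Q + 1/5*pi_R + 7/10*pi_S
  pi_R = 2/5*pi_P + 1/5*pi_Q + 1/10*pi_R + 1/10*pi_S
  pi_S = 1/5*pi_P + 3/10*pi_Q + 1/10*pi_R + 1/10*pi_S
with normalization: pi_P + pi_Q + pi_R + pi_S = 1.

Using the first 3 balance equations plus normalization, the linear system A*pi = b is:
  [-9/10, 1/5, 3/5, 1/10] . pi = 0
  [3/10, -7/10, 1/5, 7/10] . pi = 0
  [2/5, 1/5, -9/10, 1/10] . pi = 0
  [1, 1, 1, 1] . pi = 1

Solving yields:
  pi_P = 63/263
  pi_Q = 94/263
  pi_R = 273/1315
  pi_S = 257/1315

Verification (pi * P):
  63/263*1/10 + 94/263*1/5 + 273/1315*3/5 + 257/1315*1/10 = 63/263 = pi_P  (ok)
  63/263*3/10 + 94/263*3/10 + 273/1315*1/5 + 257/1315*7/10 = 94/263 = pi_Q  (ok)
  63/263*2/5 + 94/263*1/5 + 273/1315*1/10 + 257/1315*1/10 = 273/1315 = pi_R  (ok)
  63/263*1/5 + 94/263*3/10 + 273/1315*1/10 + 257/1315*1/10 = 257/1315 = pi_S  (ok)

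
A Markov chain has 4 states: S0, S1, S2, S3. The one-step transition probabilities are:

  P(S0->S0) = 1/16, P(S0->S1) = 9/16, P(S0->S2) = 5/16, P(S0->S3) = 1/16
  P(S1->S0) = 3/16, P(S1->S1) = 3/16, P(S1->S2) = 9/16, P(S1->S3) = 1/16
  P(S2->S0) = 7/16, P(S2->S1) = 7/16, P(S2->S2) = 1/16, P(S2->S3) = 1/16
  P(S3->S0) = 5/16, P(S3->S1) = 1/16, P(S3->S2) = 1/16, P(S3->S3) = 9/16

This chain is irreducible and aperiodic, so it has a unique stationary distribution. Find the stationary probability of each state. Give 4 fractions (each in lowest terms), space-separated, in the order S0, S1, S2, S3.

The stationary distribution satisfies pi = pi * P, i.e.:
  pi_S0 = 1/16*pi_S0 + 3/16*pi_S1 + 7/16*pi_S2 + 5/16*pi_S3
  pi_S1 = 9/16*pi_S0 + 3/16*pi_S1 + 7/16*pi_S2 + 1/16*pi_S3
  pi_S2 = 5/16*pi_S0 + 9/16*pi_S1 + 1/16*pi_S2 + 1/16*pi_S3
  pi_S3 = 1/16*pi_S0 + 1/16*pi_S1 + 1/16*pi_S2 + 9/16*pi_S3
with normalization: pi_S0 + pi_S1 + pi_S2 + pi_S3 = 1.

Using the first 3 balance equations plus normalization, the linear system A*pi = b is:
  [-15/16, 3/16, 7/16, 5/16] . pi = 0
  [9/16, -13/16, 7/16, 1/16] . pi = 0
  [5/16, 9/16, -15/16, 1/16] . pi = 0
  [1, 1, 1, 1] . pi = 1

Solving yields:
  pi_S0 = 55/224
  pi_S1 = 151/448
  pi_S2 = 131/448
  pi_S3 = 1/8

Verification (pi * P):
  55/224*1/16 + 151/448*3/16 + 131/448*7/16 + 1/8*5/16 = 55/224 = pi_S0  (ok)
  55/224*9/16 + 151/448*3/16 + 131/448*7/16 + 1/8*1/16 = 151/448 = pi_S1  (ok)
  55/224*5/16 + 151/448*9/16 + 131/448*1/16 + 1/8*1/16 = 131/448 = pi_S2  (ok)
  55/224*1/16 + 151/448*1/16 + 131/448*1/16 + 1/8*9/16 = 1/8 = pi_S3  (ok)

Answer: 55/224 151/448 131/448 1/8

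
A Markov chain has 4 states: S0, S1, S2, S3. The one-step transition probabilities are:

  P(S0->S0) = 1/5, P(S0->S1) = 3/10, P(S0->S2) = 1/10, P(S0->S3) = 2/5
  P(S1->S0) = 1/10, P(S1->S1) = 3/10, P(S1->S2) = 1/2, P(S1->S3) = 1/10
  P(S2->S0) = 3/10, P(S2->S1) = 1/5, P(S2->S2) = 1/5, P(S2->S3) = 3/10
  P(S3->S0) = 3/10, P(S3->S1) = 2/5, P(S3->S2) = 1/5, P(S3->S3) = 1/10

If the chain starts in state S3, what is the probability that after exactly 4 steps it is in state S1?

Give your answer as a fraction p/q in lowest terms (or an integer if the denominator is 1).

Answer: 2947/10000

Derivation:
Computing P^4 by repeated multiplication:
P^1 =
  S0: [1/5, 3/10, 1/10, 2/5]
  S1: [1/10, 3/10, 1/2, 1/10]
  S2: [3/10, 1/5, 1/5, 3/10]
  S3: [3/10, 2/5, 1/5, 1/10]
P^2 =
  S0: [11/50, 33/100, 27/100, 9/50]
  S1: [23/100, 13/50, 7/25, 23/100]
  S2: [23/100, 31/100, 23/100, 23/100]
  S3: [19/100, 29/100, 29/100, 23/100]
P^3 =
  S0: [53/250, 291/1000, 277/1000, 11/50]
  S1: [9/40, 59/200, 51/200, 9/40]
  S2: [43/200, 3/10, 27/100, 43/200]
  S3: [223/1000, 147/500, 67/250, 43/200]
P^4 =
  S0: [1103/5000, 2943/10000, 2661/10000, 219/1000]
  S1: [437/2000, 297/1000, 133/500, 437/2000]
  S2: [437/2000, 589/2000, 537/2000, 437/2000]
  S3: [2189/10000, 2947/10000, 2659/10000, 441/2000]

(P^4)[S3 -> S1] = 2947/10000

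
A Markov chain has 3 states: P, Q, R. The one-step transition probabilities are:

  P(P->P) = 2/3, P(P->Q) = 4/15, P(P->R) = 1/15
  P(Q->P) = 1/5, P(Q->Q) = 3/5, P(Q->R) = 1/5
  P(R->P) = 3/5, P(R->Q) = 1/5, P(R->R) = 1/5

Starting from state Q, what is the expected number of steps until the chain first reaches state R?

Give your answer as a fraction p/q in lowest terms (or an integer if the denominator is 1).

Let h_i = expected steps to first reach R from state i.
Boundary: h_R = 0.
First-step equations for the other states:
  h_P = 1 + 2/3*h_P + 4/15*h_Q + 1/15*h_R
  h_Q = 1 + 1/5*h_P + 3/5*h_Q + 1/5*h_R

Substituting h_R = 0 and rearranging gives the linear system (I - Q) h = 1:
  [1/3, -4/15] . (h_P, h_Q) = 1
  [-1/5, 2/5] . (h_P, h_Q) = 1

Solving yields:
  h_P = 25/3
  h_Q = 20/3

Starting state is Q, so the expected hitting time is h_Q = 20/3.

Answer: 20/3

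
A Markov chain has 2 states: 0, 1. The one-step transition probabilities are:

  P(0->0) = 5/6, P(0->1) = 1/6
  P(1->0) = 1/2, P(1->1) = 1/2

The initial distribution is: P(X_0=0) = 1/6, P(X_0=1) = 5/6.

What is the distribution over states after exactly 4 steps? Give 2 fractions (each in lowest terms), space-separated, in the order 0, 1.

Answer: 361/486 125/486

Derivation:
Propagating the distribution step by step (d_{t+1} = d_t * P):
d_0 = (0=1/6, 1=5/6)
  d_1[0] = 1/6*5/6 + 5/6*1/2 = 5/9
  d_1[1] = 1/6*1/6 + 5/6*1/2 = 4/9
d_1 = (0=5/9, 1=4/9)
  d_2[0] = 5/9*5/6 + 4/9*1/2 = 37/54
  d_2[1] = 5/9*1/6 + 4/9*1/2 = 17/54
d_2 = (0=37/54, 1=17/54)
  d_3[0] = 37/54*5/6 + 17/54*1/2 = 59/81
  d_3[1] = 37/54*1/6 + 17/54*1/2 = 22/81
d_3 = (0=59/81, 1=22/81)
  d_4[0] = 59/81*5/6 + 22/81*1/2 = 361/486
  d_4[1] = 59/81*1/6 + 22/81*1/2 = 125/486
d_4 = (0=361/486, 1=125/486)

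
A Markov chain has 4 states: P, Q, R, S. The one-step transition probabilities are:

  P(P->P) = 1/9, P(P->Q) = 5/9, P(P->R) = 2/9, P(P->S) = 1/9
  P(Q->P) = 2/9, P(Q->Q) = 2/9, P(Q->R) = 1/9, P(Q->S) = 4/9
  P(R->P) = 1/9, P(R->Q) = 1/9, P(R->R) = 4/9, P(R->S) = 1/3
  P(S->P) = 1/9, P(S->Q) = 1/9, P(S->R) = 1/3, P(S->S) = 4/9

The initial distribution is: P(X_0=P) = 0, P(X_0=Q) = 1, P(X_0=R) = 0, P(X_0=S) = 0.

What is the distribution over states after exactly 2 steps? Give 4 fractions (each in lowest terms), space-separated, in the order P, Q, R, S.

Answer: 11/81 19/81 22/81 29/81

Derivation:
Propagating the distribution step by step (d_{t+1} = d_t * P):
d_0 = (P=0, Q=1, R=0, S=0)
  d_1[P] = 0*1/9 + 1*2/9 + 0*1/9 + 0*1/9 = 2/9
  d_1[Q] = 0*5/9 + 1*2/9 + 0*1/9 + 0*1/9 = 2/9
  d_1[R] = 0*2/9 + 1*1/9 + 0*4/9 + 0*1/3 = 1/9
  d_1[S] = 0*1/9 + 1*4/9 + 0*1/3 + 0*4/9 = 4/9
d_1 = (P=2/9, Q=2/9, R=1/9, S=4/9)
  d_2[P] = 2/9*1/9 + 2/9*2/9 + 1/9*1/9 + 4/9*1/9 = 11/81
  d_2[Q] = 2/9*5/9 + 2/9*2/9 + 1/9*1/9 + 4/9*1/9 = 19/81
  d_2[R] = 2/9*2/9 + 2/9*1/9 + 1/9*4/9 + 4/9*1/3 = 22/81
  d_2[S] = 2/9*1/9 + 2/9*4/9 + 1/9*1/3 + 4/9*4/9 = 29/81
d_2 = (P=11/81, Q=19/81, R=22/81, S=29/81)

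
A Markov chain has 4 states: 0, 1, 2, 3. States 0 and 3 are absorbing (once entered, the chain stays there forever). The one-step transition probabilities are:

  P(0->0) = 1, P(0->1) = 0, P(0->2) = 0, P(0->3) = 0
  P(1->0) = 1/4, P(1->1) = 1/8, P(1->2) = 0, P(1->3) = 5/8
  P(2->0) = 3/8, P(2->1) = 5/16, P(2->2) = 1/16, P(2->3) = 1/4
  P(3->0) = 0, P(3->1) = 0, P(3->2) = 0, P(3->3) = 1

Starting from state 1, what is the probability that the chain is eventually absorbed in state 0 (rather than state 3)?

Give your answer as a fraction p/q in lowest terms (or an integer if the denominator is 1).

Answer: 2/7

Derivation:
Let a_i = P(absorbed in 0 | start in state i).
Boundary conditions: a_0 = 1, a_3 = 0.
For each transient state i, a_i = sum_j P(i->j) * a_j:
  a_1 = 1/4*a_0 + 1/8*a_1 + 0*a_2 + 5/8*a_3
  a_2 = 3/8*a_0 + 5/16*a_1 + 1/16*a_2 + 1/4*a_3

Substituting a_0 = 1 and a_3 = 0, rearrange to (I - Q) a = r where r[i] = P(i -> 0):
  [7/8, 0] . (a_1, a_2) = 1/4
  [-5/16, 15/16] . (a_1, a_2) = 3/8

Solving yields:
  a_1 = 2/7
  a_2 = 52/105

Starting state is 1, so the absorption probability is a_1 = 2/7.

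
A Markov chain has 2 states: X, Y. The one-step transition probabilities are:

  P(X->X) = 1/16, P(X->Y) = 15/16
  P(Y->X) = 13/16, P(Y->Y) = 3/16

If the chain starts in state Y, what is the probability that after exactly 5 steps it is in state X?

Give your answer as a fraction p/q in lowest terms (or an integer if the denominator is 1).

Answer: 2353/4096

Derivation:
Computing P^5 by repeated multiplication:
P^1 =
  X: [1/16, 15/16]
  Y: [13/16, 3/16]
P^2 =
  X: [49/64, 15/64]
  Y: [13/64, 51/64]
P^3 =
  X: [61/256, 195/256]
  Y: [169/256, 87/256]
P^4 =
  X: [649/1024, 375/1024]
  Y: [325/1024, 699/1024]
P^5 =
  X: [1381/4096, 2715/4096]
  Y: [2353/4096, 1743/4096]

(P^5)[Y -> X] = 2353/4096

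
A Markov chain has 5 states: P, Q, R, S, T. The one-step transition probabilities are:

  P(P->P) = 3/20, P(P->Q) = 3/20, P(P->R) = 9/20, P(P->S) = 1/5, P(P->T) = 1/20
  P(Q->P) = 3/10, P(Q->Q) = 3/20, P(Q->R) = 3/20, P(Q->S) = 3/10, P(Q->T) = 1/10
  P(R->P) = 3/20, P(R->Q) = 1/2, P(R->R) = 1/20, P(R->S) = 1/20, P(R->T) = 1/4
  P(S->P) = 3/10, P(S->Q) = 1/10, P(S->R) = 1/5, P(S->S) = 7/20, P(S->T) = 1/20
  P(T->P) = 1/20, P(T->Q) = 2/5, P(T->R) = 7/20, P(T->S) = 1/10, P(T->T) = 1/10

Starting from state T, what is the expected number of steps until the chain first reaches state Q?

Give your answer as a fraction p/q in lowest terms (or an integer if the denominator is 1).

Let h_i = expected steps to first reach Q from state i.
Boundary: h_Q = 0.
First-step equations for the other states:
  h_P = 1 + 3/20*h_P + 3/20*h_Q + 9/20*h_R + 1/5*h_S + 1/20*h_T
  h_R = 1 + 3/20*h_P + 1/2*h_Q + 1/20*h_R + 1/20*h_S + 1/4*h_T
  h_S = 1 + 3/10*h_P + 1/10*h_Q + 1/5*h_R + 7/20*h_S + 1/20*h_T
  h_T = 1 + 1/20*h_P + 2/5*h_Q + 7/20*h_R + 1/10*h_S + 1/10*h_T

Substituting h_Q = 0 and rearranging gives the linear system (I - Q) h = 1:
  [17/20, -9/20, -1/5, -1/20] . (h_P, h_R, h_S, h_T) = 1
  [-3/20, 19/20, -1/20, -1/4] . (h_P, h_R, h_S, h_T) = 1
  [-3/10, -1/5, 13/20, -1/20] . (h_P, h_R, h_S, h_T) = 1
  [-1/20, -7/20, -1/10, 9/10] . (h_P, h_R, h_S, h_T) = 1

Solving yields:
  h_P = 88550/23763
  h_R = 20630/7921
  h_S = 101600/23763
  h_T = 66680/23763

Starting state is T, so the expected hitting time is h_T = 66680/23763.

Answer: 66680/23763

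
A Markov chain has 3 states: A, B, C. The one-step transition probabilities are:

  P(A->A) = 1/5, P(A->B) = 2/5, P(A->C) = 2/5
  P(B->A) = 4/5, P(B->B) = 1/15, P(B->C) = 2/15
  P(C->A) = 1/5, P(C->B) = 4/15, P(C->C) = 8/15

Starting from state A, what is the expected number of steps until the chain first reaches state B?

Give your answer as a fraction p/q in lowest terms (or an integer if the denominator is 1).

Answer: 65/22

Derivation:
Let h_i = expected steps to first reach B from state i.
Boundary: h_B = 0.
First-step equations for the other states:
  h_A = 1 + 1/5*h_A + 2/5*h_B + 2/5*h_C
  h_C = 1 + 1/5*h_A + 4/15*h_B + 8/15*h_C

Substituting h_B = 0 and rearranging gives the linear system (I - Q) h = 1:
  [4/5, -2/5] . (h_A, h_C) = 1
  [-1/5, 7/15] . (h_A, h_C) = 1

Solving yields:
  h_A = 65/22
  h_C = 75/22

Starting state is A, so the expected hitting time is h_A = 65/22.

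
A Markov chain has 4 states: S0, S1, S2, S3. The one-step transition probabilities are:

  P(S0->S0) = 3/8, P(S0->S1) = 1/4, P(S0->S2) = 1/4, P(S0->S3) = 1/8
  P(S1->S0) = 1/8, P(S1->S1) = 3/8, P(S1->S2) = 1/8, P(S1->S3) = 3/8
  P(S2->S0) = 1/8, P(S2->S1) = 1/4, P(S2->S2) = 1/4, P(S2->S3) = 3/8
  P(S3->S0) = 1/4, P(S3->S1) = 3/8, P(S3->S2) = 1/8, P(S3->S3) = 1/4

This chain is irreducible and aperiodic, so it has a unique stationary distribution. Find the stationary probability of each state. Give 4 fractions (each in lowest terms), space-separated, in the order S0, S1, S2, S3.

Answer: 3/14 16/49 17/98 2/7

Derivation:
The stationary distribution satisfies pi = pi * P, i.e.:
  pi_S0 = 3/8*pi_S0 + 1/8*pi_S1 + 1/8*pi_S2 + 1/4*pi_S3
  pi_S1 = 1/4*pi_S0 + 3/8*pi_S1 + 1/4*pi_S2 + 3/8*pi_S3
  pi_S2 = 1/4*pi_S0 + 1/8*pi_S1 + 1/4*pi_S2 + 1/8*pi_S3
  pi_S3 = 1/8*pi_S0 + 3/8*pi_S1 + 3/8*pi_S2 + 1/4*pi_S3
with normalization: pi_S0 + pi_S1 + pi_S2 + pi_S3 = 1.

Using the first 3 balance equations plus normalization, the linear system A*pi = b is:
  [-5/8, 1/8, 1/8, 1/4] . pi = 0
  [1/4, -5/8, 1/4, 3/8] . pi = 0
  [1/4, 1/8, -3/4, 1/8] . pi = 0
  [1, 1, 1, 1] . pi = 1

Solving yields:
  pi_S0 = 3/14
  pi_S1 = 16/49
  pi_S2 = 17/98
  pi_S3 = 2/7

Verification (pi * P):
  3/14*3/8 + 16/49*1/8 + 17/98*1/8 + 2/7*1/4 = 3/14 = pi_S0  (ok)
  3/14*1/4 + 16/49*3/8 + 17/98*1/4 + 2/7*3/8 = 16/49 = pi_S1  (ok)
  3/14*1/4 + 16/49*1/8 + 17/98*1/4 + 2/7*1/8 = 17/98 = pi_S2  (ok)
  3/14*1/8 + 16/49*3/8 + 17/98*3/8 + 2/7*1/4 = 2/7 = pi_S3  (ok)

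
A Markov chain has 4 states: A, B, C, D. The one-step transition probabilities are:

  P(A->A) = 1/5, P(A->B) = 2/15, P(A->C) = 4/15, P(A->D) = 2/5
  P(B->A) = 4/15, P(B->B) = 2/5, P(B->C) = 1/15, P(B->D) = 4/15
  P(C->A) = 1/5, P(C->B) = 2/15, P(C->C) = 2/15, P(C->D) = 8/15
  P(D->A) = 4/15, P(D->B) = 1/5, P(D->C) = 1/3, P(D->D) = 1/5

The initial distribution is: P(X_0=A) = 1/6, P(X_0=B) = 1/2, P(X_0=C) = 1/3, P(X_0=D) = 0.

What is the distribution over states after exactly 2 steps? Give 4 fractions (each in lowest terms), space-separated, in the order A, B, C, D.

Answer: 164/675 31/135 2/9 206/675

Derivation:
Propagating the distribution step by step (d_{t+1} = d_t * P):
d_0 = (A=1/6, B=1/2, C=1/3, D=0)
  d_1[A] = 1/6*1/5 + 1/2*4/15 + 1/3*1/5 + 0*4/15 = 7/30
  d_1[B] = 1/6*2/15 + 1/2*2/5 + 1/3*2/15 + 0*1/5 = 4/15
  d_1[C] = 1/6*4/15 + 1/2*1/15 + 1/3*2/15 + 0*1/3 = 11/90
  d_1[D] = 1/6*2/5 + 1/2*4/15 + 1/3*8/15 + 0*1/5 = 17/45
d_1 = (A=7/30, B=4/15, C=11/90, D=17/45)
  d_2[A] = 7/30*1/5 + 4/15*4/15 + 11/90*1/5 + 17/45*4/15 = 164/675
  d_2[B] = 7/30*2/15 + 4/15*2/5 + 11/90*2/15 + 17/45*1/5 = 31/135
  d_2[C] = 7/30*4/15 + 4/15*1/15 + 11/90*2/15 + 17/45*1/3 = 2/9
  d_2[D] = 7/30*2/5 + 4/15*4/15 + 11/90*8/15 + 17/45*1/5 = 206/675
d_2 = (A=164/675, B=31/135, C=2/9, D=206/675)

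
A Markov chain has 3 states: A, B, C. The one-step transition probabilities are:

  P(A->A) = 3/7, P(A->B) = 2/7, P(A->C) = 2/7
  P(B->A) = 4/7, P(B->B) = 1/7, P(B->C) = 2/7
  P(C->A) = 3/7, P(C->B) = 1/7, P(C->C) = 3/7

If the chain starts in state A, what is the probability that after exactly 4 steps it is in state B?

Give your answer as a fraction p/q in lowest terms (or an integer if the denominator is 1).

Computing P^4 by repeated multiplication:
P^1 =
  A: [3/7, 2/7, 2/7]
  B: [4/7, 1/7, 2/7]
  C: [3/7, 1/7, 3/7]
P^2 =
  A: [23/49, 10/49, 16/49]
  B: [22/49, 11/49, 16/49]
  C: [22/49, 10/49, 17/49]
P^3 =
  A: [157/343, 72/343, 114/343]
  B: [158/343, 71/343, 114/343]
  C: [157/343, 71/343, 115/343]
P^4 =
  A: [1101/2401, 500/2401, 800/2401]
  B: [1100/2401, 501/2401, 800/2401]
  C: [1100/2401, 500/2401, 801/2401]

(P^4)[A -> B] = 500/2401

Answer: 500/2401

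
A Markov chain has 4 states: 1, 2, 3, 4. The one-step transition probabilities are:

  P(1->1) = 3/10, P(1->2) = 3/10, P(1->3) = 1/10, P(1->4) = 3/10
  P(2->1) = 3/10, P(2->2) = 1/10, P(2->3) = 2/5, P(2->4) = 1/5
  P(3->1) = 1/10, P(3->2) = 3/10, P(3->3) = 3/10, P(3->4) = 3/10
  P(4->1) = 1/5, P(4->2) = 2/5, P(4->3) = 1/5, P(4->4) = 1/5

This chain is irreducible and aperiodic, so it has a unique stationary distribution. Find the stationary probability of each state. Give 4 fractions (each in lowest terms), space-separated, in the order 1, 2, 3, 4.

The stationary distribution satisfies pi = pi * P, i.e.:
  pi_1 = 3/10*pi_1 + 3/10*pi_2 + 1/10*pi_3 + 1/5*pi_4
  pi_2 = 3/10*pi_1 + 1/10*pi_2 + 3/10*pi_3 + 2/5*pi_4
  pi_3 = 1/10*pi_1 + 2/5*pi_2 + 3/10*pi_3 + 1/5*pi_4
  pi_4 = 3/10*pi_1 + 1/5*pi_2 + 3/10*pi_3 + 1/5*pi_4
with normalization: pi_1 + pi_2 + pi_3 + pi_4 = 1.

Using the first 3 balance equations plus normalization, the linear system A*pi = b is:
  [-7/10, 3/10, 1/10, 1/5] . pi = 0
  [3/10, -9/10, 3/10, 2/5] . pi = 0
  [1/10, 2/5, -7/10, 1/5] . pi = 0
  [1, 1, 1, 1] . pi = 1

Solving yields:
  pi_1 = 17/76
  pi_2 = 36/133
  pi_3 = 137/532
  pi_4 = 33/133

Verification (pi * P):
  17/76*3/10 + 36/133*3/10 + 137/532*1/10 + 33/133*1/5 = 17/76 = pi_1  (ok)
  17/76*3/10 + 36/133*1/10 + 137/532*3/10 + 33/133*2/5 = 36/133 = pi_2  (ok)
  17/76*1/10 + 36/133*2/5 + 137/532*3/10 + 33/133*1/5 = 137/532 = pi_3  (ok)
  17/76*3/10 + 36/133*1/5 + 137/532*3/10 + 33/133*1/5 = 33/133 = pi_4  (ok)

Answer: 17/76 36/133 137/532 33/133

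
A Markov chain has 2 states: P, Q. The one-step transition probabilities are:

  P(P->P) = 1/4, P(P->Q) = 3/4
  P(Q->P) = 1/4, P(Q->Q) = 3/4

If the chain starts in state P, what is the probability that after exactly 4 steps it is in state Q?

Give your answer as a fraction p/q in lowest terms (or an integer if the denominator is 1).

Answer: 3/4

Derivation:
Computing P^4 by repeated multiplication:
P^1 =
  P: [1/4, 3/4]
  Q: [1/4, 3/4]
P^2 =
  P: [1/4, 3/4]
  Q: [1/4, 3/4]
P^3 =
  P: [1/4, 3/4]
  Q: [1/4, 3/4]
P^4 =
  P: [1/4, 3/4]
  Q: [1/4, 3/4]

(P^4)[P -> Q] = 3/4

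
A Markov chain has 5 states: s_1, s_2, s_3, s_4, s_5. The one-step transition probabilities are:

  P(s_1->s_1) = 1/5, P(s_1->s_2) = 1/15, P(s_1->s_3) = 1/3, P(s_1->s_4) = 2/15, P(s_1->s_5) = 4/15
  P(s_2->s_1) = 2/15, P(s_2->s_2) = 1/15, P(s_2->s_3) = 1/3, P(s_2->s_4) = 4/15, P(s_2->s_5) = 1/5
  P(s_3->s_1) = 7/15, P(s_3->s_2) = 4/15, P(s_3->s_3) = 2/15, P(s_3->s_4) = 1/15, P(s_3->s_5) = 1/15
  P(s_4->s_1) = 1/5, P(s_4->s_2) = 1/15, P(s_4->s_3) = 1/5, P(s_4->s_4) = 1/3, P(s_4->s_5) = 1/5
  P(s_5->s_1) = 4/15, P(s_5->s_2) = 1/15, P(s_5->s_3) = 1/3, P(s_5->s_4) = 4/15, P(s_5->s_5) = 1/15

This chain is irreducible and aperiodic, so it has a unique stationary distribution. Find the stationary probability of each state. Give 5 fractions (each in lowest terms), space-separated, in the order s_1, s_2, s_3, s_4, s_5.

The stationary distribution satisfies pi = pi * P, i.e.:
  pi_s_1 = 1/5*pi_s_1 + 2/15*pi_s_2 + 7/15*pi_s_3 + 1/5*pi_s_4 + 4/15*pi_s_5
  pi_s_2 = 1/15*pi_s_1 + 1/15*pi_s_2 + 4/15*pi_s_3 + 1/15*pi_s_4 + 1/15*pi_s_5
  pi_s_3 = 1/3*pi_s_1 + 1/3*pi_s_2 + 2/15*pi_s_3 + 1/5*pi_s_4 + 1/3*pi_s_5
  pi_s_4 = 2/15*pi_s_1 + 4/15*pi_s_2 + 1/15*pi_s_3 + 1/3*pi_s_4 + 4/15*pi_s_5
  pi_s_5 = 4/15*pi_s_1 + 1/5*pi_s_2 + 1/15*pi_s_3 + 1/5*pi_s_4 + 1/15*pi_s_5
with normalization: pi_s_1 + pi_s_2 + pi_s_3 + pi_s_4 + pi_s_5 = 1.

Using the first 4 balance equations plus normalization, the linear system A*pi = b is:
  [-4/5, 2/15, 7/15, 1/5, 4/15] . pi = 0
  [1/15, -14/15, 4/15, 1/15, 1/15] . pi = 0
  [1/3, 1/3, -13/15, 1/5, 1/3] . pi = 0
  [2/15, 4/15, 1/15, -2/3, 4/15] . pi = 0
  [1, 1, 1, 1, 1] . pi = 1

Solving yields:
  pi_s_1 = 5277/19448
  pi_s_2 = 1147/9724
  pi_s_3 = 7481/29172
  pi_s_4 = 1867/9724
  pi_s_5 = 9467/58344

Verification (pi * P):
  5277/19448*1/5 + 1147/9724*2/15 + 7481/29172*7/15 + 1867/9724*1/5 + 9467/58344*4/15 = 5277/19448 = pi_s_1  (ok)
  5277/19448*1/15 + 1147/9724*1/15 + 7481/29172*4/15 + 1867/9724*1/15 + 9467/58344*1/15 = 1147/9724 = pi_s_2  (ok)
  5277/19448*1/3 + 1147/9724*1/3 + 7481/29172*2/15 + 1867/9724*1/5 + 9467/58344*1/3 = 7481/29172 = pi_s_3  (ok)
  5277/19448*2/15 + 1147/9724*4/15 + 7481/29172*1/15 + 1867/9724*1/3 + 9467/58344*4/15 = 1867/9724 = pi_s_4  (ok)
  5277/19448*4/15 + 1147/9724*1/5 + 7481/29172*1/15 + 1867/9724*1/5 + 9467/58344*1/15 = 9467/58344 = pi_s_5  (ok)

Answer: 5277/19448 1147/9724 7481/29172 1867/9724 9467/58344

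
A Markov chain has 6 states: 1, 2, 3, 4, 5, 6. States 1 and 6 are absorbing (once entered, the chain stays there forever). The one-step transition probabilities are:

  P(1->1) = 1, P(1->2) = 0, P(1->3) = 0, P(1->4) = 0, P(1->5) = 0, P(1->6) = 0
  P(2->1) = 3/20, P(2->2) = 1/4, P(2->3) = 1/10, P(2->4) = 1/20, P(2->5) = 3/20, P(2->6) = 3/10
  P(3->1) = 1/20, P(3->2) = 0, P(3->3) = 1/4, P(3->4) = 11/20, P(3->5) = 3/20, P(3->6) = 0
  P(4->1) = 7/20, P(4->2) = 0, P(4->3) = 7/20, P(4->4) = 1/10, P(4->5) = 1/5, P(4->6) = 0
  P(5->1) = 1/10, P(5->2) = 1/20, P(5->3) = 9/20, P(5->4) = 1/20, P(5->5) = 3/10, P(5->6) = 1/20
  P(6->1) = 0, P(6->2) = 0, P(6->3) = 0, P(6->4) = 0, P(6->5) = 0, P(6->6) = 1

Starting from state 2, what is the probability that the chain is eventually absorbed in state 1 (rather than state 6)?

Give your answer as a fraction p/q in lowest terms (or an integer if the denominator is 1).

Let a_i = P(absorbed in 1 | start in state i).
Boundary conditions: a_1 = 1, a_6 = 0.
For each transient state i, a_i = sum_j P(i->j) * a_j:
  a_2 = 3/20*a_1 + 1/4*a_2 + 1/10*a_3 + 1/20*a_4 + 3/20*a_5 + 3/10*a_6
  a_3 = 1/20*a_1 + 0*a_2 + 1/4*a_3 + 11/20*a_4 + 3/20*a_5 + 0*a_6
  a_4 = 7/20*a_1 + 0*a_2 + 7/20*a_3 + 1/10*a_4 + 1/5*a_5 + 0*a_6
  a_5 = 1/10*a_1 + 1/20*a_2 + 9/20*a_3 + 1/20*a_4 + 3/10*a_5 + 1/20*a_6

Substituting a_1 = 1 and a_6 = 0, rearrange to (I - Q) a = r where r[i] = P(i -> 1):
  [3/4, -1/10, -1/20, -3/20] . (a_2, a_3, a_4, a_5) = 3/20
  [0, 3/4, -11/20, -3/20] . (a_2, a_3, a_4, a_5) = 1/20
  [0, -7/20, 9/10, -1/5] . (a_2, a_3, a_4, a_5) = 7/20
  [-1/20, -9/20, -1/20, 7/10] . (a_2, a_3, a_4, a_5) = 1/10

Solving yields:
  a_2 = 13939/25229
  a_3 = 23171/25229
  a_4 = 23528/25229
  a_5 = 21176/25229

Starting state is 2, so the absorption probability is a_2 = 13939/25229.

Answer: 13939/25229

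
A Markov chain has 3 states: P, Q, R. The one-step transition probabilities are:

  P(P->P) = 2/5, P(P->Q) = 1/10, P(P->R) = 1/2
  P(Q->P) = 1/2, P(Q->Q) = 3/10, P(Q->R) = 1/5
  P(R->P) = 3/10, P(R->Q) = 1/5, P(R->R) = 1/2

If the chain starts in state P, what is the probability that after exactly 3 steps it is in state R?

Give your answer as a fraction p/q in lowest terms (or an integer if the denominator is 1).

Answer: 449/1000

Derivation:
Computing P^3 by repeated multiplication:
P^1 =
  P: [2/5, 1/10, 1/2]
  Q: [1/2, 3/10, 1/5]
  R: [3/10, 1/5, 1/2]
P^2 =
  P: [9/25, 17/100, 47/100]
  Q: [41/100, 9/50, 41/100]
  R: [37/100, 19/100, 11/25]
P^3 =
  P: [37/100, 181/1000, 449/1000]
  Q: [377/1000, 177/1000, 223/500]
  R: [3/8, 91/500, 443/1000]

(P^3)[P -> R] = 449/1000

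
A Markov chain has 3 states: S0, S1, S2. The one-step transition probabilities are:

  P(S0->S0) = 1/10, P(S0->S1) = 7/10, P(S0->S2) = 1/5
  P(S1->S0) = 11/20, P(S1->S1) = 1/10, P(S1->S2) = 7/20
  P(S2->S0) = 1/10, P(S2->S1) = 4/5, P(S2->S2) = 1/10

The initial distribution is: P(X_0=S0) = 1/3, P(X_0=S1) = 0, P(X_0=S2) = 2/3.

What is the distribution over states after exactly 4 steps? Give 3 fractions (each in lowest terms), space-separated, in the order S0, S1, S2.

Propagating the distribution step by step (d_{t+1} = d_t * P):
d_0 = (S0=1/3, S1=0, S2=2/3)
  d_1[S0] = 1/3*1/10 + 0*11/20 + 2/3*1/10 = 1/10
  d_1[S1] = 1/3*7/10 + 0*1/10 + 2/3*4/5 = 23/30
  d_1[S2] = 1/3*1/5 + 0*7/20 + 2/3*1/10 = 2/15
d_1 = (S0=1/10, S1=23/30, S2=2/15)
  d_2[S0] = 1/10*1/10 + 23/30*11/20 + 2/15*1/10 = 89/200
  d_2[S1] = 1/10*7/10 + 23/30*1/10 + 2/15*4/5 = 19/75
  d_2[S2] = 1/10*1/5 + 23/30*7/20 + 2/15*1/10 = 181/600
d_2 = (S0=89/200, S1=19/75, S2=181/600)
  d_3[S0] = 89/200*1/10 + 19/75*11/20 + 181/600*1/10 = 107/500
  d_3[S1] = 89/200*7/10 + 19/75*1/10 + 181/600*4/5 = 3469/6000
  d_3[S2] = 89/200*1/5 + 19/75*7/20 + 181/600*1/10 = 1247/6000
d_3 = (S0=107/500, S1=3469/6000, S2=1247/6000)
  d_4[S0] = 107/500*1/10 + 3469/6000*11/20 + 1247/6000*1/10 = 14407/40000
  d_4[S1] = 107/500*7/10 + 3469/6000*1/10 + 1247/6000*4/5 = 22433/60000
  d_4[S2] = 107/500*1/5 + 3469/6000*7/20 + 1247/6000*1/10 = 31913/120000
d_4 = (S0=14407/40000, S1=22433/60000, S2=31913/120000)

Answer: 14407/40000 22433/60000 31913/120000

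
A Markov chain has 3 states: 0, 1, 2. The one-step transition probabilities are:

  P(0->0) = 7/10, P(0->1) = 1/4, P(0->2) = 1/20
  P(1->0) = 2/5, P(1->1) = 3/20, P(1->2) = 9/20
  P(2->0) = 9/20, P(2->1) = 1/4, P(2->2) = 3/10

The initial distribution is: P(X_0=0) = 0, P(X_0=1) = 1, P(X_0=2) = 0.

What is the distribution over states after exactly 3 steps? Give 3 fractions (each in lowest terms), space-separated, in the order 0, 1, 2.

Answer: 4591/8000 453/2000 1597/8000

Derivation:
Propagating the distribution step by step (d_{t+1} = d_t * P):
d_0 = (0=0, 1=1, 2=0)
  d_1[0] = 0*7/10 + 1*2/5 + 0*9/20 = 2/5
  d_1[1] = 0*1/4 + 1*3/20 + 0*1/4 = 3/20
  d_1[2] = 0*1/20 + 1*9/20 + 0*3/10 = 9/20
d_1 = (0=2/5, 1=3/20, 2=9/20)
  d_2[0] = 2/5*7/10 + 3/20*2/5 + 9/20*9/20 = 217/400
  d_2[1] = 2/5*1/4 + 3/20*3/20 + 9/20*1/4 = 47/200
  d_2[2] = 2/5*1/20 + 3/20*9/20 + 9/20*3/10 = 89/400
d_2 = (0=217/400, 1=47/200, 2=89/400)
  d_3[0] = 217/400*7/10 + 47/200*2/5 + 89/400*9/20 = 4591/8000
  d_3[1] = 217/400*1/4 + 47/200*3/20 + 89/400*1/4 = 453/2000
  d_3[2] = 217/400*1/20 + 47/200*9/20 + 89/400*3/10 = 1597/8000
d_3 = (0=4591/8000, 1=453/2000, 2=1597/8000)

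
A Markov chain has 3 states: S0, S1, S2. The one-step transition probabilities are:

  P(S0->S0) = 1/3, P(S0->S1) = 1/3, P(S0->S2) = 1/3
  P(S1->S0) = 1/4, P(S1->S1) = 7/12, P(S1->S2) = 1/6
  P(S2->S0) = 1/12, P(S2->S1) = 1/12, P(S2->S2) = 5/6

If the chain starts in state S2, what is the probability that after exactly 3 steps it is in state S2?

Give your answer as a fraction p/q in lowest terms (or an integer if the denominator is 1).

Answer: 65/96

Derivation:
Computing P^3 by repeated multiplication:
P^1 =
  S0: [1/3, 1/3, 1/3]
  S1: [1/4, 7/12, 1/6]
  S2: [1/12, 1/12, 5/6]
P^2 =
  S0: [2/9, 1/3, 4/9]
  S1: [35/144, 7/16, 23/72]
  S2: [17/144, 7/48, 53/72]
P^3 =
  S0: [7/36, 11/36, 1/2]
  S1: [125/576, 209/576, 121/288]
  S2: [79/576, 107/576, 65/96]

(P^3)[S2 -> S2] = 65/96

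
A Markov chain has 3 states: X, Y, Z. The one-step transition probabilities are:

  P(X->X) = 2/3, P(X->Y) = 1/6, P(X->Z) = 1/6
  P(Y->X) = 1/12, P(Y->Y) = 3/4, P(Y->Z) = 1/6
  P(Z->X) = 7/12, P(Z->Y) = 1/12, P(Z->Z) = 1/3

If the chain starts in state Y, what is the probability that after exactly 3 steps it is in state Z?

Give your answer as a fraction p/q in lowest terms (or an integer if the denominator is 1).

Computing P^3 by repeated multiplication:
P^1 =
  X: [2/3, 1/6, 1/6]
  Y: [1/12, 3/4, 1/6]
  Z: [7/12, 1/12, 1/3]
P^2 =
  X: [5/9, 1/4, 7/36]
  Y: [31/144, 85/144, 7/36]
  Z: [85/144, 3/16, 2/9]
P^3 =
  X: [109/216, 8/27, 43/216]
  Y: [529/1728, 95/192, 43/216]
  Z: [931/1728, 445/1728, 11/54]

(P^3)[Y -> Z] = 43/216

Answer: 43/216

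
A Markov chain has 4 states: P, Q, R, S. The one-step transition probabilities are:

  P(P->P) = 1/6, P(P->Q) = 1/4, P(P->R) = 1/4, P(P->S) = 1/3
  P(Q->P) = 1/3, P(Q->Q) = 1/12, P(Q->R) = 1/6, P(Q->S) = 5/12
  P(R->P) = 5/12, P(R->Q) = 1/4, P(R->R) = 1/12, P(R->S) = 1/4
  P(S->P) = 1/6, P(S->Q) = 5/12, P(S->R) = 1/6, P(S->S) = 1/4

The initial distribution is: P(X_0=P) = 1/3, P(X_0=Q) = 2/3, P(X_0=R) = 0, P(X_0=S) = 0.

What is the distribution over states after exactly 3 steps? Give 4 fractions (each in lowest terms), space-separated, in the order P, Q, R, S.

Propagating the distribution step by step (d_{t+1} = d_t * P):
d_0 = (P=1/3, Q=2/3, R=0, S=0)
  d_1[P] = 1/3*1/6 + 2/3*1/3 + 0*5/12 + 0*1/6 = 5/18
  d_1[Q] = 1/3*1/4 + 2/3*1/12 + 0*1/4 + 0*5/12 = 5/36
  d_1[R] = 1/3*1/4 + 2/3*1/6 + 0*1/12 + 0*1/6 = 7/36
  d_1[S] = 1/3*1/3 + 2/3*5/12 + 0*1/4 + 0*1/4 = 7/18
d_1 = (P=5/18, Q=5/36, R=7/36, S=7/18)
  d_2[P] = 5/18*1/6 + 5/36*1/3 + 7/36*5/12 + 7/18*1/6 = 103/432
  d_2[Q] = 5/18*1/4 + 5/36*1/12 + 7/36*1/4 + 7/18*5/12 = 7/24
  d_2[R] = 5/18*1/4 + 5/36*1/6 + 7/36*1/12 + 7/18*1/6 = 25/144
  d_2[S] = 5/18*1/3 + 5/36*5/12 + 7/36*1/4 + 7/18*1/4 = 8/27
d_2 = (P=103/432, Q=7/24, R=25/144, S=8/27)
  d_3[P] = 103/432*1/6 + 7/24*1/3 + 25/144*5/12 + 8/27*1/6 = 149/576
  d_3[Q] = 103/432*1/4 + 7/24*1/12 + 25/144*1/4 + 8/27*5/12 = 325/1296
  d_3[R] = 103/432*1/4 + 7/24*1/6 + 25/144*1/12 + 8/27*1/6 = 223/1296
  d_3[S] = 103/432*1/3 + 7/24*5/12 + 25/144*1/4 + 8/27*1/4 = 1651/5184
d_3 = (P=149/576, Q=325/1296, R=223/1296, S=1651/5184)

Answer: 149/576 325/1296 223/1296 1651/5184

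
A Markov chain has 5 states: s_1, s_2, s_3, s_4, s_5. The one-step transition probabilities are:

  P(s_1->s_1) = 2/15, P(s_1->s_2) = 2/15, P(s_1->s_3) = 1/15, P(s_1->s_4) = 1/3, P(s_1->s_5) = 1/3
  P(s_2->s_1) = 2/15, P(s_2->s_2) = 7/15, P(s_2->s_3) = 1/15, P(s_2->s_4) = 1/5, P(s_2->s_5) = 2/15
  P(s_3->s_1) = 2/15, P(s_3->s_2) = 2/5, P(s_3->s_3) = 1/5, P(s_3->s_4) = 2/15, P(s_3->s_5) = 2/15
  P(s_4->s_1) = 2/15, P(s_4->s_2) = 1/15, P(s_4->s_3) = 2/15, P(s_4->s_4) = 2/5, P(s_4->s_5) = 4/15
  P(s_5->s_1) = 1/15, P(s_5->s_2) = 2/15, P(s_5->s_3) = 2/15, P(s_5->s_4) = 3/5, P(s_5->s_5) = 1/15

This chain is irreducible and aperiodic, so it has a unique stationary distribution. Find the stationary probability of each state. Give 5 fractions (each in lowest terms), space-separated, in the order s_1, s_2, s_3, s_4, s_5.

The stationary distribution satisfies pi = pi * P, i.e.:
  pi_s_1 = 2/15*pi_s_1 + 2/15*pi_s_2 + 2/15*pi_s_3 + 2/15*pi_s_4 + 1/15*pi_s_5
  pi_s_2 = 2/15*pi_s_1 + 7/15*pi_s_2 + 2/5*pi_s_3 + 1/15*pi_s_4 + 2/15*pi_s_5
  pi_s_3 = 1/15*pi_s_1 + 1/15*pi_s_2 + 1/5*pi_s_3 + 2/15*pi_s_4 + 2/15*pi_s_5
  pi_s_4 = 1/3*pi_s_1 + 1/5*pi_s_2 + 2/15*pi_s_3 + 2/5*pi_s_4 + 3/5*pi_s_5
  pi_s_5 = 1/3*pi_s_1 + 2/15*pi_s_2 + 2/15*pi_s_3 + 4/15*pi_s_4 + 1/15*pi_s_5
with normalization: pi_s_1 + pi_s_2 + pi_s_3 + pi_s_4 + pi_s_5 = 1.

Using the first 4 balance equations plus normalization, the linear system A*pi = b is:
  [-13/15, 2/15, 2/15, 2/15, 1/15] . pi = 0
  [2/15, -8/15, 2/5, 1/15, 2/15] . pi = 0
  [1/15, 1/15, -4/5, 2/15, 2/15] . pi = 0
  [1/3, 1/5, 2/15, -3/5, 3/5] . pi = 0
  [1, 1, 1, 1, 1] . pi = 1

Solving yields:
  pi_s_1 = 4326/35893
  pi_s_2 = 7610/35893
  pi_s_3 = 4275/35893
  pi_s_4 = 12786/35893
  pi_s_5 = 6896/35893

Verification (pi * P):
  4326/35893*2/15 + 7610/35893*2/15 + 4275/35893*2/15 + 12786/35893*2/15 + 6896/35893*1/15 = 4326/35893 = pi_s_1  (ok)
  4326/35893*2/15 + 7610/35893*7/15 + 4275/35893*2/5 + 12786/35893*1/15 + 6896/35893*2/15 = 7610/35893 = pi_s_2  (ok)
  4326/35893*1/15 + 7610/35893*1/15 + 4275/35893*1/5 + 12786/35893*2/15 + 6896/35893*2/15 = 4275/35893 = pi_s_3  (ok)
  4326/35893*1/3 + 7610/35893*1/5 + 4275/35893*2/15 + 12786/35893*2/5 + 6896/35893*3/5 = 12786/35893 = pi_s_4  (ok)
  4326/35893*1/3 + 7610/35893*2/15 + 4275/35893*2/15 + 12786/35893*4/15 + 6896/35893*1/15 = 6896/35893 = pi_s_5  (ok)

Answer: 4326/35893 7610/35893 4275/35893 12786/35893 6896/35893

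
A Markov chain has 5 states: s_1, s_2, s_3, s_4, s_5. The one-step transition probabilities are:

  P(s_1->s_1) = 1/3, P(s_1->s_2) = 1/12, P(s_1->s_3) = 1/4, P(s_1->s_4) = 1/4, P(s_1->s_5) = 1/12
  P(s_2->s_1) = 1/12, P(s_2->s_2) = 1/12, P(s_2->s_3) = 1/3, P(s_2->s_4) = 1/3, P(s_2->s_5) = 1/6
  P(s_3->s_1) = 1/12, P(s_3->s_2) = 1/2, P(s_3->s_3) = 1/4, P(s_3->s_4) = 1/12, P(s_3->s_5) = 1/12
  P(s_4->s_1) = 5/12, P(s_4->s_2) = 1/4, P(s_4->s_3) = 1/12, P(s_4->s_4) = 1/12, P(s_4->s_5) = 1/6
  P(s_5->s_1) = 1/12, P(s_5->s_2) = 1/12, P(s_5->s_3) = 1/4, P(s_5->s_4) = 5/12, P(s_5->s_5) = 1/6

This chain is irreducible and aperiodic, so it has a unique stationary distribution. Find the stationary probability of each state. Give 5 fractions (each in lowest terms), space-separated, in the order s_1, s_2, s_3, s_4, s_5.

The stationary distribution satisfies pi = pi * P, i.e.:
  pi_s_1 = 1/3*pi_s_1 + 1/12*pi_s_2 + 1/12*pi_s_3 + 5/12*pi_s_4 + 1/12*pi_s_5
  pi_s_2 = 1/12*pi_s_1 + 1/12*pi_s_2 + 1/2*pi_s_3 + 1/4*pi_s_4 + 1/12*pi_s_5
  pi_s_3 = 1/4*pi_s_1 + 1/3*pi_s_2 + 1/4*pi_s_3 + 1/12*pi_s_4 + 1/4*pi_s_5
  pi_s_4 = 1/4*pi_s_1 + 1/3*pi_s_2 + 1/12*pi_s_3 + 1/12*pi_s_4 + 5/12*pi_s_5
  pi_s_5 = 1/12*pi_s_1 + 1/6*pi_s_2 + 1/12*pi_s_3 + 1/6*pi_s_4 + 1/6*pi_s_5
with normalization: pi_s_1 + pi_s_2 + pi_s_3 + pi_s_4 + pi_s_5 = 1.

Using the first 4 balance equations plus normalization, the linear system A*pi = b is:
  [-2/3, 1/12, 1/12, 5/12, 1/12] . pi = 0
  [1/12, -11/12, 1/2, 1/4, 1/12] . pi = 0
  [1/4, 1/3, -3/4, 1/12, 1/4] . pi = 0
  [1/4, 1/3, 1/12, -11/12, 5/12] . pi = 0
  [1, 1, 1, 1, 1] . pi = 1

Solving yields:
  pi_s_1 = 2115/10231
  pi_s_2 = 2209/10231
  pi_s_3 = 2375/10231
  pi_s_4 = 2201/10231
  pi_s_5 = 1331/10231

Verification (pi * P):
  2115/10231*1/3 + 2209/10231*1/12 + 2375/10231*1/12 + 2201/10231*5/12 + 1331/10231*1/12 = 2115/10231 = pi_s_1  (ok)
  2115/10231*1/12 + 2209/10231*1/12 + 2375/10231*1/2 + 2201/10231*1/4 + 1331/10231*1/12 = 2209/10231 = pi_s_2  (ok)
  2115/10231*1/4 + 2209/10231*1/3 + 2375/10231*1/4 + 2201/10231*1/12 + 1331/10231*1/4 = 2375/10231 = pi_s_3  (ok)
  2115/10231*1/4 + 2209/10231*1/3 + 2375/10231*1/12 + 2201/10231*1/12 + 1331/10231*5/12 = 2201/10231 = pi_s_4  (ok)
  2115/10231*1/12 + 2209/10231*1/6 + 2375/10231*1/12 + 2201/10231*1/6 + 1331/10231*1/6 = 1331/10231 = pi_s_5  (ok)

Answer: 2115/10231 2209/10231 2375/10231 2201/10231 1331/10231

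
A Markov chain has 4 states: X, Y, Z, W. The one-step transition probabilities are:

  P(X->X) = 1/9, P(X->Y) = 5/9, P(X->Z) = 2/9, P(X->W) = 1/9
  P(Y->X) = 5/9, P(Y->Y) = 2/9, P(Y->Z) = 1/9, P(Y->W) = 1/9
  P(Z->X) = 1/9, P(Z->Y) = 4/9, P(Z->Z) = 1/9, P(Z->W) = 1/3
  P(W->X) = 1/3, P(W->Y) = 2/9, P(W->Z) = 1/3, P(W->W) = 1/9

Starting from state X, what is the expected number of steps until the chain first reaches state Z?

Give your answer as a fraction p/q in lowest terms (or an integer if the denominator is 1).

Answer: 162/31

Derivation:
Let h_i = expected steps to first reach Z from state i.
Boundary: h_Z = 0.
First-step equations for the other states:
  h_X = 1 + 1/9*h_X + 5/9*h_Y + 2/9*h_Z + 1/9*h_W
  h_Y = 1 + 5/9*h_X + 2/9*h_Y + 1/9*h_Z + 1/9*h_W
  h_W = 1 + 1/3*h_X + 2/9*h_Y + 1/3*h_Z + 1/9*h_W

Substituting h_Z = 0 and rearranging gives the linear system (I - Q) h = 1:
  [8/9, -5/9, -1/9] . (h_X, h_Y, h_W) = 1
  [-5/9, 7/9, -1/9] . (h_X, h_Y, h_W) = 1
  [-1/3, -2/9, 8/9] . (h_X, h_Y, h_W) = 1

Solving yields:
  h_X = 162/31
  h_Y = 351/62
  h_W = 9/2

Starting state is X, so the expected hitting time is h_X = 162/31.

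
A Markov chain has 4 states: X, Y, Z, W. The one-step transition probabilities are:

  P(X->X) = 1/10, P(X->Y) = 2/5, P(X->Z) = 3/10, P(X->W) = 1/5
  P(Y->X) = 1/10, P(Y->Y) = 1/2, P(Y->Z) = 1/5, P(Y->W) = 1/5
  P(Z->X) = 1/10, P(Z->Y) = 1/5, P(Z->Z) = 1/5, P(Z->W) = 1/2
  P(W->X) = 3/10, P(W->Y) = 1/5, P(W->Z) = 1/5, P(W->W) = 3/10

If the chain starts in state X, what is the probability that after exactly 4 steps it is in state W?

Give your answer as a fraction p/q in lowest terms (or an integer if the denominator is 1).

Computing P^4 by repeated multiplication:
P^1 =
  X: [1/10, 2/5, 3/10, 1/5]
  Y: [1/10, 1/2, 1/5, 1/5]
  Z: [1/10, 1/5, 1/5, 1/2]
  W: [3/10, 1/5, 1/5, 3/10]
P^2 =
  X: [7/50, 17/50, 21/100, 31/100]
  Y: [7/50, 37/100, 21/100, 7/25]
  Z: [1/5, 7/25, 21/100, 31/100]
  W: [4/25, 8/25, 23/100, 29/100]
P^3 =
  X: [81/500, 33/100, 107/500, 147/500]
  Y: [39/250, 339/1000, 107/500, 291/1000]
  Z: [81/500, 81/250, 11/50, 147/500]
  W: [79/500, 41/125, 27/125, 149/500]
P^4 =
  X: [397/2500, 1657/5000, 1081/5000, 367/1250]
  Y: [791/5000, 3329/10000, 539/2500, 2933/10000]
  Z: [397/2500, 206/625, 1081/5000, 1477/5000]
  W: [399/2500, 33/100, 1079/5000, 1473/5000]

(P^4)[X -> W] = 367/1250

Answer: 367/1250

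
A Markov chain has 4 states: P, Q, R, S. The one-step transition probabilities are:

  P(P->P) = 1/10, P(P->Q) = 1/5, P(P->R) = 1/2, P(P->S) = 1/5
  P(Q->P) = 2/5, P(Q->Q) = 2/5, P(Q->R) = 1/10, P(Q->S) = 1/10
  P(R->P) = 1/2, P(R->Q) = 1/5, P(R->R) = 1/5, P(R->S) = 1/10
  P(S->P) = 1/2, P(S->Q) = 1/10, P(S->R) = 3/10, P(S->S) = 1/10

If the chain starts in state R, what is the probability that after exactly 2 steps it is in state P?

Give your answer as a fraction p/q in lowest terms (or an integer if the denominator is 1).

Answer: 7/25

Derivation:
Computing P^2 by repeated multiplication:
P^1 =
  P: [1/10, 1/5, 1/2, 1/5]
  Q: [2/5, 2/5, 1/10, 1/10]
  R: [1/2, 1/5, 1/5, 1/10]
  S: [1/2, 1/10, 3/10, 1/10]
P^2 =
  P: [11/25, 11/50, 23/100, 11/100]
  Q: [3/10, 27/100, 29/100, 7/50]
  R: [7/25, 23/100, 17/50, 3/20]
  S: [29/100, 21/100, 7/20, 3/20]

(P^2)[R -> P] = 7/25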